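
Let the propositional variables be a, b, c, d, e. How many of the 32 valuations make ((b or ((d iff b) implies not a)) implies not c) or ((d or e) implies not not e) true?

Initial set: {(((b or ((d iff b) implies not a)) implies not c) or ((d or e) implies not not e))}.
(((b or ((d iff b) implies not a)) implies not c) or ((d or e) implies not not e)): β-rule — branch into ((b or ((d iff b) implies not a)) implies not c)  //  ((d or e) implies not not e).
  branch 1 (add ((b or ((d iff b) implies not a)) implies not c)):
    ((b or ((d iff b) implies not a)) implies not c): β-rule — branch into not (b or ((d iff b) implies not a))  //  not c.
      branch 1.1 (add not (b or ((d iff b) implies not a))):
        not (b or ((d iff b) implies not a)): α-rule — add not b, not ((d iff b) implies not a).
        not ((d iff b) implies not a): α-rule — add (d iff b), not not a.
        (d iff b): β-rule — branch into d, b  //  not d, not b.
          branch 1.1.1 (add d, b):
            × closes — contains both b and not b.
          branch 1.1.2 (add not d, not b):
            ○ open, literals {a=1, b=0, d=0}.
      branch 1.2 (add not c):
        ○ open, literals {c=0}.
  branch 2 (add ((d or e) implies not not e)):
    ((d or e) implies not not e): β-rule — branch into not (d or e)  //  not not e.
      branch 2.1 (add not (d or e)):
        not (d or e): α-rule — add not d, not e.
        ○ open, literals {d=0, e=0}.
      branch 2.2 (add not not e):
        not not e: drop double negation, giving e.
        ○ open, literals {e=1}.
1 branch closed, 4 open.
Each open branch fixes some atoms; the unmentioned ones are free. Counting distinct full assignments: branch {a=1, b=0, d=0} (c, e) contributes 4 new; branch {c=0} (a, b, d, e) contributes 14 new; branch {d=0, e=0} (a, b, c) contributes 3 new; branch {e=1} (a, b, c, d) contributes 7 new. Total: 28.

28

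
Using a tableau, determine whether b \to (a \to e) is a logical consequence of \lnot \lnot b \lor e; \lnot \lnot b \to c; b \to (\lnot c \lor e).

Yes

Initial set: {(\lnot \lnot b \lor e); (\lnot \lnot b \to c); (b \to (\lnot c \lor e)); \lnot (b \to (a \to e))}.
\lnot (b \to (a \to e)): α-rule — add b, \lnot (a \to e).
\lnot (a \to e): α-rule — add a, \lnot e.
(\lnot \lnot b \lor e): β-rule — branch into \lnot \lnot b  //  e.
  branch 1 (add \lnot \lnot b):
    \lnot \lnot b: drop double negation, giving b.
    (\lnot \lnot b \to c): β-rule — branch into \lnot \lnot \lnot b  //  c.
      branch 1.1 (add \lnot \lnot \lnot b):
        \lnot \lnot \lnot b: drop double negation, giving \lnot b.
        × closes — contains both b and \lnot b.
      branch 1.2 (add c):
        (b \to (\lnot c \lor e)): β-rule — branch into \lnot b  //  (\lnot c \lor e).
          branch 1.2.1 (add \lnot b):
            × closes — contains both b and \lnot b.
          branch 1.2.2 (add (\lnot c \lor e)):
            (\lnot c \lor e): β-rule — branch into \lnot c  //  e.
              branch 1.2.2.1 (add \lnot c):
                × closes — contains both c and \lnot c.
              branch 1.2.2.2 (add e):
                × closes — contains both e and \lnot e.
  branch 2 (add e):
    × closes — contains both e and \lnot e.
All 5 branches close.
Every branch closed, so the premises entail the conclusion.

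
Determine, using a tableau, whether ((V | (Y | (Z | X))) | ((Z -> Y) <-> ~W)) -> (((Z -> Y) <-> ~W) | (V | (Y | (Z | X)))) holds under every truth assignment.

Valid

Assume the negation and expand:
Initial set: {~(((V | (Y | (Z | X))) | ((Z -> Y) <-> ~W)) -> (((Z -> Y) <-> ~W) | (V | (Y | (Z | X)))))}.
~(((V | (Y | (Z | X))) | ((Z -> Y) <-> ~W)) -> (((Z -> Y) <-> ~W) | (V | (Y | (Z | X))))): α-rule — add ((V | (Y | (Z | X))) | ((Z -> Y) <-> ~W)), ~(((Z -> Y) <-> ~W) | (V | (Y | (Z | X)))).
~(((Z -> Y) <-> ~W) | (V | (Y | (Z | X)))): α-rule — add ~((Z -> Y) <-> ~W), ~(V | (Y | (Z | X))).
~(V | (Y | (Z | X))): α-rule — add ~V, ~(Y | (Z | X)).
~(Y | (Z | X)): α-rule — add ~Y, ~(Z | X).
~(Z | X): α-rule — add ~Z, ~X.
((V | (Y | (Z | X))) | ((Z -> Y) <-> ~W)): β-rule — branch into (V | (Y | (Z | X)))  //  ((Z -> Y) <-> ~W).
  branch 1 (add (V | (Y | (Z | X)))):
    ~((Z -> Y) <-> ~W): β-rule — branch into (Z -> Y), ~~W  //  ~(Z -> Y), ~W.
      branch 1.1 (add (Z -> Y), ~~W):
        (V | (Y | (Z | X))): β-rule — branch into V  //  (Y | (Z | X)).
          branch 1.1.1 (add V):
            × closes — contains both V and ~V.
          branch 1.1.2 (add (Y | (Z | X))):
            (Z -> Y): β-rule — branch into ~Z  //  Y.
              branch 1.1.2.1 (add ~Z):
                (Y | (Z | X)): β-rule — branch into Y  //  (Z | X).
                  branch 1.1.2.1.1 (add Y):
                    × closes — contains both Y and ~Y.
                  branch 1.1.2.1.2 (add (Z | X)):
                    (Z | X): β-rule — branch into Z  //  X.
                      branch 1.1.2.1.2.1 (add Z):
                        × closes — contains both Z and ~Z.
                      branch 1.1.2.1.2.2 (add X):
                        × closes — contains both X and ~X.
              branch 1.1.2.2 (add Y):
                × closes — contains both Y and ~Y.
      branch 1.2 (add ~(Z -> Y), ~W):
        ~(Z -> Y): α-rule — add Z, ~Y.
        × closes — contains both Z and ~Z.
  branch 2 (add ((Z -> Y) <-> ~W)):
    ~((Z -> Y) <-> ~W): β-rule — branch into (Z -> Y), ~~W  //  ~(Z -> Y), ~W.
      branch 2.1 (add (Z -> Y), ~~W):
        ((Z -> Y) <-> ~W): β-rule — branch into (Z -> Y), ~W  //  ~(Z -> Y), ~~W.
          branch 2.1.1 (add (Z -> Y), ~W):
            × closes — contains both W and ~W.
          branch 2.1.2 (add ~(Z -> Y), ~~W):
            ~(Z -> Y): α-rule — add Z, ~Y.
            × closes — contains both Z and ~Z.
      branch 2.2 (add ~(Z -> Y), ~W):
        ~(Z -> Y): α-rule — add Z, ~Y.
        × closes — contains both Z and ~Z.
All 9 branches close.
Every branch closed, so the negation is unsatisfiable and the formula is valid.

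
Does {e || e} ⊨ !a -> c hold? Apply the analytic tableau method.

Initial set: {(e || e); !(!a -> c)}.
!(!a -> c): α-rule — add !a, !c.
(e || e): β-rule — branch into e  //  e.
  branch 1 (add e):
    ○ open, literals {a=F, c=F, e=T}.
  branch 2 (add e):
    ○ open, literals {a=F, c=F, e=T}.
0 branches closed, 2 open.
An open branch gives a countermodel: a=F, c=F, e=T (unmentioned atoms arbitrary); the premises hold there but the conclusion fails.

No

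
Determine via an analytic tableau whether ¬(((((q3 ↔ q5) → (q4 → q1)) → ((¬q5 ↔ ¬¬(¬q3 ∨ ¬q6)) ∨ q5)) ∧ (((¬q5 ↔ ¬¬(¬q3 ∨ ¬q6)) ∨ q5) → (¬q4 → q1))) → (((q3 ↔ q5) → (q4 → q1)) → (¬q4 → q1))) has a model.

Unsatisfiable

Initial set: {T ¬(((((q3 ↔ q5) → (q4 → q1)) → ((¬q5 ↔ ¬¬(¬q3 ∨ ¬q6)) ∨ q5)) ∧ (((¬q5 ↔ ¬¬(¬q3 ∨ ¬q6)) ∨ q5) → (¬q4 → q1))) → (((q3 ↔ q5) → (q4 → q1)) → (¬q4 → q1)))}.
T ¬(((((q3 ↔ q5) → (q4 → q1)) → ((¬q5 ↔ ¬¬(¬q3 ∨ ¬q6)) ∨ q5)) ∧ (((¬q5 ↔ ¬¬(¬q3 ∨ ¬q6)) ∨ q5) → (¬q4 → q1))) → (((q3 ↔ q5) → (q4 → q1)) → (¬q4 → q1))): α-rule — add T ((((q3 ↔ q5) → (q4 → q1)) → ((¬q5 ↔ ¬¬(¬q3 ∨ ¬q6)) ∨ q5)) ∧ (((¬q5 ↔ ¬¬(¬q3 ∨ ¬q6)) ∨ q5) → (¬q4 → q1))), F (((q3 ↔ q5) → (q4 → q1)) → (¬q4 → q1)).
T ((((q3 ↔ q5) → (q4 → q1)) → ((¬q5 ↔ ¬¬(¬q3 ∨ ¬q6)) ∨ q5)) ∧ (((¬q5 ↔ ¬¬(¬q3 ∨ ¬q6)) ∨ q5) → (¬q4 → q1))): α-rule — add T (((q3 ↔ q5) → (q4 → q1)) → ((¬q5 ↔ ¬¬(¬q3 ∨ ¬q6)) ∨ q5)), T (((¬q5 ↔ ¬¬(¬q3 ∨ ¬q6)) ∨ q5) → (¬q4 → q1)).
F (((q3 ↔ q5) → (q4 → q1)) → (¬q4 → q1)): α-rule — add T ((q3 ↔ q5) → (q4 → q1)), F (¬q4 → q1).
F (¬q4 → q1): α-rule — add T ¬q4, F q1.
T (((q3 ↔ q5) → (q4 → q1)) → ((¬q5 ↔ ¬¬(¬q3 ∨ ¬q6)) ∨ q5)): β-rule — branch into F ((q3 ↔ q5) → (q4 → q1))  //  T ((¬q5 ↔ ¬¬(¬q3 ∨ ¬q6)) ∨ q5).
  branch 1 (add F ((q3 ↔ q5) → (q4 → q1))):
    F ((q3 ↔ q5) → (q4 → q1)): α-rule — add T (q3 ↔ q5), F (q4 → q1).
    F (q4 → q1): α-rule — add T q4, F q1.
    × closes — contains both q4 and ¬q4.
  branch 2 (add T ((¬q5 ↔ ¬¬(¬q3 ∨ ¬q6)) ∨ q5)):
    T (((¬q5 ↔ ¬¬(¬q3 ∨ ¬q6)) ∨ q5) → (¬q4 → q1)): β-rule — branch into F ((¬q5 ↔ ¬¬(¬q3 ∨ ¬q6)) ∨ q5)  //  T (¬q4 → q1).
      branch 2.1 (add F ((¬q5 ↔ ¬¬(¬q3 ∨ ¬q6)) ∨ q5)):
        F ((¬q5 ↔ ¬¬(¬q3 ∨ ¬q6)) ∨ q5): α-rule — add F (¬q5 ↔ ¬¬(¬q3 ∨ ¬q6)), F q5.
        T ((q3 ↔ q5) → (q4 → q1)): β-rule — branch into F (q3 ↔ q5)  //  T (q4 → q1).
          branch 2.1.1 (add F (q3 ↔ q5)):
            T ((¬q5 ↔ ¬¬(¬q3 ∨ ¬q6)) ∨ q5): β-rule — branch into T (¬q5 ↔ ¬¬(¬q3 ∨ ¬q6))  //  T q5.
              branch 2.1.1.1 (add T (¬q5 ↔ ¬¬(¬q3 ∨ ¬q6))):
                F (¬q5 ↔ ¬¬(¬q3 ∨ ¬q6)): β-rule — branch into T ¬q5, F ¬¬(¬q3 ∨ ¬q6)  //  F ¬q5, T ¬¬(¬q3 ∨ ¬q6).
                  branch 2.1.1.1.1 (add T ¬q5, F ¬¬(¬q3 ∨ ¬q6)):
                    F ¬¬(¬q3 ∨ ¬q6): drop double negation, giving F (¬q3 ∨ ¬q6).
                    F (¬q3 ∨ ¬q6): α-rule — add F ¬q3, F ¬q6.
                    F (q3 ↔ q5): β-rule — branch into T q3, F q5  //  F q3, T q5.
                      branch 2.1.1.1.1.1 (add T q3, F q5):
                        T (¬q5 ↔ ¬¬(¬q3 ∨ ¬q6)): β-rule — branch into T ¬q5, T ¬¬(¬q3 ∨ ¬q6)  //  F ¬q5, F ¬¬(¬q3 ∨ ¬q6).
                          branch 2.1.1.1.1.1.1 (add T ¬q5, T ¬¬(¬q3 ∨ ¬q6)):
                            T ¬¬(¬q3 ∨ ¬q6): drop double negation, giving T (¬q3 ∨ ¬q6).
                            T (¬q3 ∨ ¬q6): β-rule — branch into T ¬q3  //  T ¬q6.
                              branch 2.1.1.1.1.1.1.1 (add T ¬q3):
                                × closes — contains both q3 and ¬q3.
                              branch 2.1.1.1.1.1.1.2 (add T ¬q6):
                                × closes — contains both q6 and ¬q6.
                          branch 2.1.1.1.1.1.2 (add F ¬q5, F ¬¬(¬q3 ∨ ¬q6)):
                            × closes — contains both q5 and ¬q5.
                      branch 2.1.1.1.1.2 (add F q3, T q5):
                        × closes — contains both q3 and ¬q3.
                  branch 2.1.1.1.2 (add F ¬q5, T ¬¬(¬q3 ∨ ¬q6)):
                    × closes — contains both q5 and ¬q5.
              branch 2.1.1.2 (add T q5):
                × closes — contains both q5 and ¬q5.
          branch 2.1.2 (add T (q4 → q1)):
            T ((¬q5 ↔ ¬¬(¬q3 ∨ ¬q6)) ∨ q5): β-rule — branch into T (¬q5 ↔ ¬¬(¬q3 ∨ ¬q6))  //  T q5.
              branch 2.1.2.1 (add T (¬q5 ↔ ¬¬(¬q3 ∨ ¬q6))):
                F (¬q5 ↔ ¬¬(¬q3 ∨ ¬q6)): β-rule — branch into T ¬q5, F ¬¬(¬q3 ∨ ¬q6)  //  F ¬q5, T ¬¬(¬q3 ∨ ¬q6).
                  branch 2.1.2.1.1 (add T ¬q5, F ¬¬(¬q3 ∨ ¬q6)):
                    F ¬¬(¬q3 ∨ ¬q6): drop double negation, giving F (¬q3 ∨ ¬q6).
                    F (¬q3 ∨ ¬q6): α-rule — add F ¬q3, F ¬q6.
                    T (q4 → q1): β-rule — branch into F q4  //  T q1.
                      branch 2.1.2.1.1.1 (add F q4):
                        T (¬q5 ↔ ¬¬(¬q3 ∨ ¬q6)): β-rule — branch into T ¬q5, T ¬¬(¬q3 ∨ ¬q6)  //  F ¬q5, F ¬¬(¬q3 ∨ ¬q6).
                          branch 2.1.2.1.1.1.1 (add T ¬q5, T ¬¬(¬q3 ∨ ¬q6)):
                            T ¬¬(¬q3 ∨ ¬q6): drop double negation, giving T (¬q3 ∨ ¬q6).
                            T (¬q3 ∨ ¬q6): β-rule — branch into T ¬q3  //  T ¬q6.
                              branch 2.1.2.1.1.1.1.1 (add T ¬q3):
                                × closes — contains both q3 and ¬q3.
                              branch 2.1.2.1.1.1.1.2 (add T ¬q6):
                                × closes — contains both q6 and ¬q6.
                          branch 2.1.2.1.1.1.2 (add F ¬q5, F ¬¬(¬q3 ∨ ¬q6)):
                            × closes — contains both q5 and ¬q5.
                      branch 2.1.2.1.1.2 (add T q1):
                        × closes — contains both q1 and ¬q1.
                  branch 2.1.2.1.2 (add F ¬q5, T ¬¬(¬q3 ∨ ¬q6)):
                    × closes — contains both q5 and ¬q5.
              branch 2.1.2.2 (add T q5):
                × closes — contains both q5 and ¬q5.
      branch 2.2 (add T (¬q4 → q1)):
        T ((q3 ↔ q5) → (q4 → q1)): β-rule — branch into F (q3 ↔ q5)  //  T (q4 → q1).
          branch 2.2.1 (add F (q3 ↔ q5)):
            T ((¬q5 ↔ ¬¬(¬q3 ∨ ¬q6)) ∨ q5): β-rule — branch into T (¬q5 ↔ ¬¬(¬q3 ∨ ¬q6))  //  T q5.
              branch 2.2.1.1 (add T (¬q5 ↔ ¬¬(¬q3 ∨ ¬q6))):
                T (¬q4 → q1): β-rule — branch into F ¬q4  //  T q1.
                  branch 2.2.1.1.1 (add F ¬q4):
                    × closes — contains both q4 and ¬q4.
                  branch 2.2.1.1.2 (add T q1):
                    × closes — contains both q1 and ¬q1.
              branch 2.2.1.2 (add T q5):
                T (¬q4 → q1): β-rule — branch into F ¬q4  //  T q1.
                  branch 2.2.1.2.1 (add F ¬q4):
                    × closes — contains both q4 and ¬q4.
                  branch 2.2.1.2.2 (add T q1):
                    × closes — contains both q1 and ¬q1.
          branch 2.2.2 (add T (q4 → q1)):
            T ((¬q5 ↔ ¬¬(¬q3 ∨ ¬q6)) ∨ q5): β-rule — branch into T (¬q5 ↔ ¬¬(¬q3 ∨ ¬q6))  //  T q5.
              branch 2.2.2.1 (add T (¬q5 ↔ ¬¬(¬q3 ∨ ¬q6))):
                T (¬q4 → q1): β-rule — branch into F ¬q4  //  T q1.
                  branch 2.2.2.1.1 (add F ¬q4):
                    × closes — contains both q4 and ¬q4.
                  branch 2.2.2.1.2 (add T q1):
                    × closes — contains both q1 and ¬q1.
              branch 2.2.2.2 (add T q5):
                T (¬q4 → q1): β-rule — branch into F ¬q4  //  T q1.
                  branch 2.2.2.2.1 (add F ¬q4):
                    × closes — contains both q4 and ¬q4.
                  branch 2.2.2.2.2 (add T q1):
                    × closes — contains both q1 and ¬q1.
All 21 branches close.
Every branch closed; the formula is unsatisfiable.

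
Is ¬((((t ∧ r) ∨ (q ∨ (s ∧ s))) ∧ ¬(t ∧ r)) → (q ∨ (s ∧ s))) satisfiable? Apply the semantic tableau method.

Unsatisfiable

Initial set: {¬((((t ∧ r) ∨ (q ∨ (s ∧ s))) ∧ ¬(t ∧ r)) → (q ∨ (s ∧ s)))}.
¬((((t ∧ r) ∨ (q ∨ (s ∧ s))) ∧ ¬(t ∧ r)) → (q ∨ (s ∧ s))): α-rule — add (((t ∧ r) ∨ (q ∨ (s ∧ s))) ∧ ¬(t ∧ r)), ¬(q ∨ (s ∧ s)).
(((t ∧ r) ∨ (q ∨ (s ∧ s))) ∧ ¬(t ∧ r)): α-rule — add ((t ∧ r) ∨ (q ∨ (s ∧ s))), ¬(t ∧ r).
¬(q ∨ (s ∧ s)): α-rule — add ¬q, ¬(s ∧ s).
((t ∧ r) ∨ (q ∨ (s ∧ s))): β-rule — branch into (t ∧ r)  //  (q ∨ (s ∧ s)).
  branch 1 (add (t ∧ r)):
    (t ∧ r): α-rule — add t, r.
    ¬(t ∧ r): β-rule — branch into ¬t  //  ¬r.
      branch 1.1 (add ¬t):
        × closes — contains both t and ¬t.
      branch 1.2 (add ¬r):
        × closes — contains both r and ¬r.
  branch 2 (add (q ∨ (s ∧ s))):
    ¬(t ∧ r): β-rule — branch into ¬t  //  ¬r.
      branch 2.1 (add ¬t):
        ¬(s ∧ s): β-rule — branch into ¬s  //  ¬s.
          branch 2.1.1 (add ¬s):
            (q ∨ (s ∧ s)): β-rule — branch into q  //  (s ∧ s).
              branch 2.1.1.1 (add q):
                × closes — contains both q and ¬q.
              branch 2.1.1.2 (add (s ∧ s)):
                (s ∧ s): α-rule — add s, s.
                × closes — contains both s and ¬s.
          branch 2.1.2 (add ¬s):
            (q ∨ (s ∧ s)): β-rule — branch into q  //  (s ∧ s).
              branch 2.1.2.1 (add q):
                × closes — contains both q and ¬q.
              branch 2.1.2.2 (add (s ∧ s)):
                (s ∧ s): α-rule — add s, s.
                × closes — contains both s and ¬s.
      branch 2.2 (add ¬r):
        ¬(s ∧ s): β-rule — branch into ¬s  //  ¬s.
          branch 2.2.1 (add ¬s):
            (q ∨ (s ∧ s)): β-rule — branch into q  //  (s ∧ s).
              branch 2.2.1.1 (add q):
                × closes — contains both q and ¬q.
              branch 2.2.1.2 (add (s ∧ s)):
                (s ∧ s): α-rule — add s, s.
                × closes — contains both s and ¬s.
          branch 2.2.2 (add ¬s):
            (q ∨ (s ∧ s)): β-rule — branch into q  //  (s ∧ s).
              branch 2.2.2.1 (add q):
                × closes — contains both q and ¬q.
              branch 2.2.2.2 (add (s ∧ s)):
                (s ∧ s): α-rule — add s, s.
                × closes — contains both s and ¬s.
All 10 branches close.
Every branch closed; the formula is unsatisfiable.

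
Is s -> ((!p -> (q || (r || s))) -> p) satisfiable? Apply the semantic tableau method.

Initial set: {(s -> ((!p -> (q || (r || s))) -> p))}.
(s -> ((!p -> (q || (r || s))) -> p)): β-rule — branch into !s  //  ((!p -> (q || (r || s))) -> p).
  branch 1 (add !s):
    ○ open, literals {s=false}.
  branch 2 (add ((!p -> (q || (r || s))) -> p)):
    ((!p -> (q || (r || s))) -> p): β-rule — branch into !(!p -> (q || (r || s)))  //  p.
      branch 2.1 (add !(!p -> (q || (r || s)))):
        !(!p -> (q || (r || s))): α-rule — add !p, !(q || (r || s)).
        !(q || (r || s)): α-rule — add !q, !(r || s).
        !(r || s): α-rule — add !r, !s.
        ○ open, literals {p=false, q=false, r=false, s=false}.
      branch 2.2 (add p):
        ○ open, literals {p=true}.
0 branches closed, 3 open.
An open branch gives a satisfying assignment: s=false.

Satisfiable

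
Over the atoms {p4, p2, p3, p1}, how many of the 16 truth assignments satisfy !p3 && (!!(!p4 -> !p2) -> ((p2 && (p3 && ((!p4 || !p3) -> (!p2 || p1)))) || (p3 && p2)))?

2

Initial set: {T (!p3 && (!!(!p4 -> !p2) -> ((p2 && (p3 && ((!p4 || !p3) -> (!p2 || p1)))) || (p3 && p2))))}.
T (!p3 && (!!(!p4 -> !p2) -> ((p2 && (p3 && ((!p4 || !p3) -> (!p2 || p1)))) || (p3 && p2)))): α-rule — add T !p3, T (!!(!p4 -> !p2) -> ((p2 && (p3 && ((!p4 || !p3) -> (!p2 || p1)))) || (p3 && p2))).
T (!!(!p4 -> !p2) -> ((p2 && (p3 && ((!p4 || !p3) -> (!p2 || p1)))) || (p3 && p2))): β-rule — branch into F !!(!p4 -> !p2)  //  T ((p2 && (p3 && ((!p4 || !p3) -> (!p2 || p1)))) || (p3 && p2)).
  branch 1 (add F !!(!p4 -> !p2)):
    F !!(!p4 -> !p2): drop double negation, giving F (!p4 -> !p2).
    F (!p4 -> !p2): α-rule — add T !p4, F !p2.
    ○ open, literals {p2=true, p3=false, p4=false}.
  branch 2 (add T ((p2 && (p3 && ((!p4 || !p3) -> (!p2 || p1)))) || (p3 && p2))):
    T ((p2 && (p3 && ((!p4 || !p3) -> (!p2 || p1)))) || (p3 && p2)): β-rule — branch into T (p2 && (p3 && ((!p4 || !p3) -> (!p2 || p1))))  //  T (p3 && p2).
      branch 2.1 (add T (p2 && (p3 && ((!p4 || !p3) -> (!p2 || p1))))):
        T (p2 && (p3 && ((!p4 || !p3) -> (!p2 || p1)))): α-rule — add T p2, T (p3 && ((!p4 || !p3) -> (!p2 || p1))).
        T (p3 && ((!p4 || !p3) -> (!p2 || p1))): α-rule — add T p3, T ((!p4 || !p3) -> (!p2 || p1)).
        × closes — contains both p3 and !p3.
      branch 2.2 (add T (p3 && p2)):
        T (p3 && p2): α-rule — add T p3, T p2.
        × closes — contains both p3 and !p3.
2 branches closed, 1 open.
Each open branch fixes some atoms; the unmentioned ones are free. Counting distinct full assignments: branch {p2=true, p3=false, p4=false} (p1) contributes 2 new. Total: 2.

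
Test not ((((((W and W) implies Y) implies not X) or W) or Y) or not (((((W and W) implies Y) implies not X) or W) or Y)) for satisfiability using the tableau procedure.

Initial set: {not ((((((W and W) implies Y) implies not X) or W) or Y) or not (((((W and W) implies Y) implies not X) or W) or Y))}.
not ((((((W and W) implies Y) implies not X) or W) or Y) or not (((((W and W) implies Y) implies not X) or W) or Y)): α-rule — add not (((((W and W) implies Y) implies not X) or W) or Y), not not (((((W and W) implies Y) implies not X) or W) or Y).
not (((((W and W) implies Y) implies not X) or W) or Y): α-rule — add not ((((W and W) implies Y) implies not X) or W), not Y.
not ((((W and W) implies Y) implies not X) or W): α-rule — add not (((W and W) implies Y) implies not X), not W.
not (((W and W) implies Y) implies not X): α-rule — add ((W and W) implies Y), not not X.
not not (((((W and W) implies Y) implies not X) or W) or Y): β-rule — branch into ((((W and W) implies Y) implies not X) or W)  //  Y.
  branch 1 (add ((((W and W) implies Y) implies not X) or W)):
    ((W and W) implies Y): β-rule — branch into not (W and W)  //  Y.
      branch 1.1 (add not (W and W)):
        ((((W and W) implies Y) implies not X) or W): β-rule — branch into (((W and W) implies Y) implies not X)  //  W.
          branch 1.1.1 (add (((W and W) implies Y) implies not X)):
            not (W and W): β-rule — branch into not W  //  not W.
              branch 1.1.1.1 (add not W):
                (((W and W) implies Y) implies not X): β-rule — branch into not ((W and W) implies Y)  //  not X.
                  branch 1.1.1.1.1 (add not ((W and W) implies Y)):
                    not ((W and W) implies Y): α-rule — add (W and W), not Y.
                    (W and W): α-rule — add W, W.
                    × closes — contains both W and not W.
                  branch 1.1.1.1.2 (add not X):
                    × closes — contains both X and not X.
              branch 1.1.1.2 (add not W):
                (((W and W) implies Y) implies not X): β-rule — branch into not ((W and W) implies Y)  //  not X.
                  branch 1.1.1.2.1 (add not ((W and W) implies Y)):
                    not ((W and W) implies Y): α-rule — add (W and W), not Y.
                    (W and W): α-rule — add W, W.
                    × closes — contains both W and not W.
                  branch 1.1.1.2.2 (add not X):
                    × closes — contains both X and not X.
          branch 1.1.2 (add W):
            × closes — contains both W and not W.
      branch 1.2 (add Y):
        × closes — contains both Y and not Y.
  branch 2 (add Y):
    × closes — contains both Y and not Y.
All 7 branches close.
Every branch closed; the formula is unsatisfiable.

Unsatisfiable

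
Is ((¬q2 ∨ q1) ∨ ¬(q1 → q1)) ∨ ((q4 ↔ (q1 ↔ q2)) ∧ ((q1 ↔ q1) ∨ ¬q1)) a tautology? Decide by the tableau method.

Assume the negation and expand:
Initial set: {¬(((¬q2 ∨ q1) ∨ ¬(q1 → q1)) ∨ ((q4 ↔ (q1 ↔ q2)) ∧ ((q1 ↔ q1) ∨ ¬q1)))}.
¬(((¬q2 ∨ q1) ∨ ¬(q1 → q1)) ∨ ((q4 ↔ (q1 ↔ q2)) ∧ ((q1 ↔ q1) ∨ ¬q1))): α-rule — add ¬((¬q2 ∨ q1) ∨ ¬(q1 → q1)), ¬((q4 ↔ (q1 ↔ q2)) ∧ ((q1 ↔ q1) ∨ ¬q1)).
¬((¬q2 ∨ q1) ∨ ¬(q1 → q1)): α-rule — add ¬(¬q2 ∨ q1), ¬¬(q1 → q1).
¬(¬q2 ∨ q1): α-rule — add ¬¬q2, ¬q1.
¬((q4 ↔ (q1 ↔ q2)) ∧ ((q1 ↔ q1) ∨ ¬q1)): β-rule — branch into ¬(q4 ↔ (q1 ↔ q2))  //  ¬((q1 ↔ q1) ∨ ¬q1).
  branch 1 (add ¬(q4 ↔ (q1 ↔ q2))):
    ¬¬(q1 → q1): β-rule — branch into ¬q1  //  q1.
      branch 1.1 (add ¬q1):
        ¬(q4 ↔ (q1 ↔ q2)): β-rule — branch into q4, ¬(q1 ↔ q2)  //  ¬q4, (q1 ↔ q2).
          branch 1.1.1 (add q4, ¬(q1 ↔ q2)):
            ¬(q1 ↔ q2): β-rule — branch into q1, ¬q2  //  ¬q1, q2.
              branch 1.1.1.1 (add q1, ¬q2):
                × closes — contains both q1 and ¬q1.
              branch 1.1.1.2 (add ¬q1, q2):
                ○ open, literals {q1=false, q2=true, q4=true}.
          branch 1.1.2 (add ¬q4, (q1 ↔ q2)):
            (q1 ↔ q2): β-rule — branch into q1, q2  //  ¬q1, ¬q2.
              branch 1.1.2.1 (add q1, q2):
                × closes — contains both q1 and ¬q1.
              branch 1.1.2.2 (add ¬q1, ¬q2):
                × closes — contains both q2 and ¬q2.
      branch 1.2 (add q1):
        × closes — contains both q1 and ¬q1.
  branch 2 (add ¬((q1 ↔ q1) ∨ ¬q1)):
    ¬((q1 ↔ q1) ∨ ¬q1): α-rule — add ¬(q1 ↔ q1), ¬¬q1.
    × closes — contains both q1 and ¬q1.
5 branches closed, 1 open.
An open branch gives a countermodel: q1=false, q2=true, q4=true (unmentioned atoms arbitrary); under it the original formula is false.

Not valid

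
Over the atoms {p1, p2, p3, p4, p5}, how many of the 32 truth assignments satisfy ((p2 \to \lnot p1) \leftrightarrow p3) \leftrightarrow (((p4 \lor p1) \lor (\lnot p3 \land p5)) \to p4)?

Initial set: {(((p2 \to \lnot p1) \leftrightarrow p3) \leftrightarrow (((p4 \lor p1) \lor (\lnot p3 \land p5)) \to p4))}.
(((p2 \to \lnot p1) \leftrightarrow p3) \leftrightarrow (((p4 \lor p1) \lor (\lnot p3 \land p5)) \to p4)): β-rule — branch into ((p2 \to \lnot p1) \leftrightarrow p3), (((p4 \lor p1) \lor (\lnot p3 \land p5)) \to p4)  //  \lnot ((p2 \to \lnot p1) \leftrightarrow p3), \lnot (((p4 \lor p1) \lor (\lnot p3 \land p5)) \to p4).
  branch 1 (add ((p2 \to \lnot p1) \leftrightarrow p3), (((p4 \lor p1) \lor (\lnot p3 \land p5)) \to p4)):
    ((p2 \to \lnot p1) \leftrightarrow p3): β-rule — branch into (p2 \to \lnot p1), p3  //  \lnot (p2 \to \lnot p1), \lnot p3.
      branch 1.1 (add (p2 \to \lnot p1), p3):
        (((p4 \lor p1) \lor (\lnot p3 \land p5)) \to p4): β-rule — branch into \lnot ((p4 \lor p1) \lor (\lnot p3 \land p5))  //  p4.
          branch 1.1.1 (add \lnot ((p4 \lor p1) \lor (\lnot p3 \land p5))):
            \lnot ((p4 \lor p1) \lor (\lnot p3 \land p5)): α-rule — add \lnot (p4 \lor p1), \lnot (\lnot p3 \land p5).
            \lnot (p4 \lor p1): α-rule — add \lnot p4, \lnot p1.
            (p2 \to \lnot p1): β-rule — branch into \lnot p2  //  \lnot p1.
              branch 1.1.1.1 (add \lnot p2):
                \lnot (\lnot p3 \land p5): β-rule — branch into \lnot \lnot p3  //  \lnot p5.
                  branch 1.1.1.1.1 (add \lnot \lnot p3):
                    ○ open, literals {p1=F, p2=F, p3=T, p4=F}.
                  branch 1.1.1.1.2 (add \lnot p5):
                    ○ open, literals {p1=F, p2=F, p3=T, p4=F, p5=F}.
              branch 1.1.1.2 (add \lnot p1):
                \lnot (\lnot p3 \land p5): β-rule — branch into \lnot \lnot p3  //  \lnot p5.
                  branch 1.1.1.2.1 (add \lnot \lnot p3):
                    ○ open, literals {p1=F, p3=T, p4=F}.
                  branch 1.1.1.2.2 (add \lnot p5):
                    ○ open, literals {p1=F, p3=T, p4=F, p5=F}.
          branch 1.1.2 (add p4):
            (p2 \to \lnot p1): β-rule — branch into \lnot p2  //  \lnot p1.
              branch 1.1.2.1 (add \lnot p2):
                ○ open, literals {p2=F, p3=T, p4=T}.
              branch 1.1.2.2 (add \lnot p1):
                ○ open, literals {p1=F, p3=T, p4=T}.
      branch 1.2 (add \lnot (p2 \to \lnot p1), \lnot p3):
        \lnot (p2 \to \lnot p1): α-rule — add p2, \lnot \lnot p1.
        (((p4 \lor p1) \lor (\lnot p3 \land p5)) \to p4): β-rule — branch into \lnot ((p4 \lor p1) \lor (\lnot p3 \land p5))  //  p4.
          branch 1.2.1 (add \lnot ((p4 \lor p1) \lor (\lnot p3 \land p5))):
            \lnot ((p4 \lor p1) \lor (\lnot p3 \land p5)): α-rule — add \lnot (p4 \lor p1), \lnot (\lnot p3 \land p5).
            \lnot (p4 \lor p1): α-rule — add \lnot p4, \lnot p1.
            × closes — contains both p1 and \lnot p1.
          branch 1.2.2 (add p4):
            ○ open, literals {p1=T, p2=T, p3=F, p4=T}.
  branch 2 (add \lnot ((p2 \to \lnot p1) \leftrightarrow p3), \lnot (((p4 \lor p1) \lor (\lnot p3 \land p5)) \to p4)):
    \lnot (((p4 \lor p1) \lor (\lnot p3 \land p5)) \to p4): α-rule — add ((p4 \lor p1) \lor (\lnot p3 \land p5)), \lnot p4.
    \lnot ((p2 \to \lnot p1) \leftrightarrow p3): β-rule — branch into (p2 \to \lnot p1), \lnot p3  //  \lnot (p2 \to \lnot p1), p3.
      branch 2.1 (add (p2 \to \lnot p1), \lnot p3):
        ((p4 \lor p1) \lor (\lnot p3 \land p5)): β-rule — branch into (p4 \lor p1)  //  (\lnot p3 \land p5).
          branch 2.1.1 (add (p4 \lor p1)):
            (p2 \to \lnot p1): β-rule — branch into \lnot p2  //  \lnot p1.
              branch 2.1.1.1 (add \lnot p2):
                (p4 \lor p1): β-rule — branch into p4  //  p1.
                  branch 2.1.1.1.1 (add p4):
                    × closes — contains both p4 and \lnot p4.
                  branch 2.1.1.1.2 (add p1):
                    ○ open, literals {p1=T, p2=F, p3=F, p4=F}.
              branch 2.1.1.2 (add \lnot p1):
                (p4 \lor p1): β-rule — branch into p4  //  p1.
                  branch 2.1.1.2.1 (add p4):
                    × closes — contains both p4 and \lnot p4.
                  branch 2.1.1.2.2 (add p1):
                    × closes — contains both p1 and \lnot p1.
          branch 2.1.2 (add (\lnot p3 \land p5)):
            (\lnot p3 \land p5): α-rule — add \lnot p3, p5.
            (p2 \to \lnot p1): β-rule — branch into \lnot p2  //  \lnot p1.
              branch 2.1.2.1 (add \lnot p2):
                ○ open, literals {p2=F, p3=F, p4=F, p5=T}.
              branch 2.1.2.2 (add \lnot p1):
                ○ open, literals {p1=F, p3=F, p4=F, p5=T}.
      branch 2.2 (add \lnot (p2 \to \lnot p1), p3):
        \lnot (p2 \to \lnot p1): α-rule — add p2, \lnot \lnot p1.
        ((p4 \lor p1) \lor (\lnot p3 \land p5)): β-rule — branch into (p4 \lor p1)  //  (\lnot p3 \land p5).
          branch 2.2.1 (add (p4 \lor p1)):
            (p4 \lor p1): β-rule — branch into p4  //  p1.
              branch 2.2.1.1 (add p4):
                × closes — contains both p4 and \lnot p4.
              branch 2.2.1.2 (add p1):
                ○ open, literals {p1=T, p2=T, p3=T, p4=F}.
          branch 2.2.2 (add (\lnot p3 \land p5)):
            (\lnot p3 \land p5): α-rule — add \lnot p3, p5.
            × closes — contains both p3 and \lnot p3.
6 branches closed, 11 open.
Each open branch fixes some atoms; the unmentioned ones are free. Counting distinct full assignments: branch {p1=F, p2=F, p3=T, p4=F} (p5) contributes 2 new; branch {p1=F, p2=F, p3=T, p4=F, p5=F} (none free) contributes 0 new; branch {p1=F, p3=T, p4=F} (p2, p5) contributes 2 new; branch {p1=F, p3=T, p4=F, p5=F} (p2) contributes 0 new; branch {p2=F, p3=T, p4=T} (p1, p5) contributes 4 new; branch {p1=F, p3=T, p4=T} (p2, p5) contributes 2 new; branch {p1=T, p2=T, p3=F, p4=T} (p5) contributes 2 new; branch {p1=T, p2=F, p3=F, p4=F} (p5) contributes 2 new; branch {p2=F, p3=F, p4=F, p5=T} (p1) contributes 1 new; branch {p1=F, p3=F, p4=F, p5=T} (p2) contributes 1 new; branch {p1=T, p2=T, p3=T, p4=F} (p5) contributes 2 new. Total: 18.

18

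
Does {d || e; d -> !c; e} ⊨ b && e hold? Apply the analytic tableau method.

No

Initial set: {(d || e); (d -> !c); e; !(b && e)}.
(d || e): β-rule — branch into d  //  e.
  branch 1 (add d):
    (d -> !c): β-rule — branch into !d  //  !c.
      branch 1.1 (add !d):
        × closes — contains both d and !d.
      branch 1.2 (add !c):
        !(b && e): β-rule — branch into !b  //  !e.
          branch 1.2.1 (add !b):
            ○ open, literals {b=false, c=false, d=true, e=true}.
          branch 1.2.2 (add !e):
            × closes — contains both e and !e.
  branch 2 (add e):
    (d -> !c): β-rule — branch into !d  //  !c.
      branch 2.1 (add !d):
        !(b && e): β-rule — branch into !b  //  !e.
          branch 2.1.1 (add !b):
            ○ open, literals {b=false, d=false, e=true}.
          branch 2.1.2 (add !e):
            × closes — contains both e and !e.
      branch 2.2 (add !c):
        !(b && e): β-rule — branch into !b  //  !e.
          branch 2.2.1 (add !b):
            ○ open, literals {b=false, c=false, e=true}.
          branch 2.2.2 (add !e):
            × closes — contains both e and !e.
4 branches closed, 3 open.
An open branch gives a countermodel: b=false, c=false, d=true, e=true (unmentioned atoms arbitrary); the premises hold there but the conclusion fails.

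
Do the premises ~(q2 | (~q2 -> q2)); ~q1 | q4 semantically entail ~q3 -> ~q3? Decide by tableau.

Yes

Initial set: {~(q2 | (~q2 -> q2)); (~q1 | q4); ~(~q3 -> ~q3)}.
~(q2 | (~q2 -> q2)): α-rule — add ~q2, ~(~q2 -> q2).
~(~q3 -> ~q3): α-rule — add ~q3, ~~q3.
× closes — contains both q3 and ~q3.
All 1 branch closes.
Every branch closed, so the premises entail the conclusion.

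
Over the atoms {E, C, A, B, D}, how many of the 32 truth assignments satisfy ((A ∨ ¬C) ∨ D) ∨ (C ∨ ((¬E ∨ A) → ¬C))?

32

Initial set: {(((A ∨ ¬C) ∨ D) ∨ (C ∨ ((¬E ∨ A) → ¬C)))}.
(((A ∨ ¬C) ∨ D) ∨ (C ∨ ((¬E ∨ A) → ¬C))): β-rule — branch into ((A ∨ ¬C) ∨ D)  //  (C ∨ ((¬E ∨ A) → ¬C)).
  branch 1 (add ((A ∨ ¬C) ∨ D)):
    ((A ∨ ¬C) ∨ D): β-rule — branch into (A ∨ ¬C)  //  D.
      branch 1.1 (add (A ∨ ¬C)):
        (A ∨ ¬C): β-rule — branch into A  //  ¬C.
          branch 1.1.1 (add A):
            ○ open, literals {A=true}.
          branch 1.1.2 (add ¬C):
            ○ open, literals {C=false}.
      branch 1.2 (add D):
        ○ open, literals {D=true}.
  branch 2 (add (C ∨ ((¬E ∨ A) → ¬C))):
    (C ∨ ((¬E ∨ A) → ¬C)): β-rule — branch into C  //  ((¬E ∨ A) → ¬C).
      branch 2.1 (add C):
        ○ open, literals {C=true}.
      branch 2.2 (add ((¬E ∨ A) → ¬C)):
        ((¬E ∨ A) → ¬C): β-rule — branch into ¬(¬E ∨ A)  //  ¬C.
          branch 2.2.1 (add ¬(¬E ∨ A)):
            ¬(¬E ∨ A): α-rule — add ¬¬E, ¬A.
            ○ open, literals {A=false, E=true}.
          branch 2.2.2 (add ¬C):
            ○ open, literals {C=false}.
0 branches closed, 6 open.
Each open branch fixes some atoms; the unmentioned ones are free. Counting distinct full assignments: branch {A=true} (E, C, B, D) contributes 16 new; branch {C=false} (E, A, B, D) contributes 8 new; branch {D=true} (E, C, A, B) contributes 4 new; branch {C=true} (E, A, B, D) contributes 4 new; branch {A=false, E=true} (C, B, D) contributes 0 new; branch {C=false} (E, A, B, D) contributes 0 new. Total: 32.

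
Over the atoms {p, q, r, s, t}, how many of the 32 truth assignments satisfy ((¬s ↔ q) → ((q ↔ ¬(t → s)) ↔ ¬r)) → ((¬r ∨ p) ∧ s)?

Initial set: {(((¬s ↔ q) → ((q ↔ ¬(t → s)) ↔ ¬r)) → ((¬r ∨ p) ∧ s))}.
(((¬s ↔ q) → ((q ↔ ¬(t → s)) ↔ ¬r)) → ((¬r ∨ p) ∧ s)): β-rule — branch into ¬((¬s ↔ q) → ((q ↔ ¬(t → s)) ↔ ¬r))  //  ((¬r ∨ p) ∧ s).
  branch 1 (add ¬((¬s ↔ q) → ((q ↔ ¬(t → s)) ↔ ¬r))):
    ¬((¬s ↔ q) → ((q ↔ ¬(t → s)) ↔ ¬r)): α-rule — add (¬s ↔ q), ¬((q ↔ ¬(t → s)) ↔ ¬r).
    (¬s ↔ q): β-rule — branch into ¬s, q  //  ¬¬s, ¬q.
      branch 1.1 (add ¬s, q):
        ¬((q ↔ ¬(t → s)) ↔ ¬r): β-rule — branch into (q ↔ ¬(t → s)), ¬¬r  //  ¬(q ↔ ¬(t → s)), ¬r.
          branch 1.1.1 (add (q ↔ ¬(t → s)), ¬¬r):
            (q ↔ ¬(t → s)): β-rule — branch into q, ¬(t → s)  //  ¬q, ¬¬(t → s).
              branch 1.1.1.1 (add q, ¬(t → s)):
                ¬(t → s): α-rule — add t, ¬s.
                ○ open, literals {q=1, r=1, s=0, t=1}.
              branch 1.1.1.2 (add ¬q, ¬¬(t → s)):
                × closes — contains both q and ¬q.
          branch 1.1.2 (add ¬(q ↔ ¬(t → s)), ¬r):
            ¬(q ↔ ¬(t → s)): β-rule — branch into q, ¬¬(t → s)  //  ¬q, ¬(t → s).
              branch 1.1.2.1 (add q, ¬¬(t → s)):
                ¬¬(t → s): β-rule — branch into ¬t  //  s.
                  branch 1.1.2.1.1 (add ¬t):
                    ○ open, literals {q=1, r=0, s=0, t=0}.
                  branch 1.1.2.1.2 (add s):
                    × closes — contains both s and ¬s.
              branch 1.1.2.2 (add ¬q, ¬(t → s)):
                × closes — contains both q and ¬q.
      branch 1.2 (add ¬¬s, ¬q):
        ¬((q ↔ ¬(t → s)) ↔ ¬r): β-rule — branch into (q ↔ ¬(t → s)), ¬¬r  //  ¬(q ↔ ¬(t → s)), ¬r.
          branch 1.2.1 (add (q ↔ ¬(t → s)), ¬¬r):
            (q ↔ ¬(t → s)): β-rule — branch into q, ¬(t → s)  //  ¬q, ¬¬(t → s).
              branch 1.2.1.1 (add q, ¬(t → s)):
                × closes — contains both q and ¬q.
              branch 1.2.1.2 (add ¬q, ¬¬(t → s)):
                ¬¬(t → s): β-rule — branch into ¬t  //  s.
                  branch 1.2.1.2.1 (add ¬t):
                    ○ open, literals {q=0, r=1, s=1, t=0}.
                  branch 1.2.1.2.2 (add s):
                    ○ open, literals {q=0, r=1, s=1}.
          branch 1.2.2 (add ¬(q ↔ ¬(t → s)), ¬r):
            ¬(q ↔ ¬(t → s)): β-rule — branch into q, ¬¬(t → s)  //  ¬q, ¬(t → s).
              branch 1.2.2.1 (add q, ¬¬(t → s)):
                × closes — contains both q and ¬q.
              branch 1.2.2.2 (add ¬q, ¬(t → s)):
                ¬(t → s): α-rule — add t, ¬s.
                × closes — contains both s and ¬s.
  branch 2 (add ((¬r ∨ p) ∧ s)):
    ((¬r ∨ p) ∧ s): α-rule — add (¬r ∨ p), s.
    (¬r ∨ p): β-rule — branch into ¬r  //  p.
      branch 2.1 (add ¬r):
        ○ open, literals {r=0, s=1}.
      branch 2.2 (add p):
        ○ open, literals {p=1, s=1}.
6 branches closed, 6 open.
Each open branch fixes some atoms; the unmentioned ones are free. Counting distinct full assignments: branch {q=1, r=1, s=0, t=1} (p) contributes 2 new; branch {q=1, r=0, s=0, t=0} (p) contributes 2 new; branch {q=0, r=1, s=1, t=0} (p) contributes 2 new; branch {q=0, r=1, s=1} (p, t) contributes 2 new; branch {r=0, s=1} (p, q, t) contributes 8 new; branch {p=1, s=1} (q, r, t) contributes 2 new. Total: 18.

18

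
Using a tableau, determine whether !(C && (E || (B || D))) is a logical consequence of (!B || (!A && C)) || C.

Initial set: {((!B || (!A && C)) || C); !!(C && (E || (B || D)))}.
!!(C && (E || (B || D))): α-rule — add C, (E || (B || D)).
((!B || (!A && C)) || C): β-rule — branch into (!B || (!A && C))  //  C.
  branch 1 (add (!B || (!A && C))):
    (E || (B || D)): β-rule — branch into E  //  (B || D).
      branch 1.1 (add E):
        (!B || (!A && C)): β-rule — branch into !B  //  (!A && C).
          branch 1.1.1 (add !B):
            ○ open, literals {B=F, C=T, E=T}.
          branch 1.1.2 (add (!A && C)):
            (!A && C): α-rule — add !A, C.
            ○ open, literals {A=F, C=T, E=T}.
      branch 1.2 (add (B || D)):
        (!B || (!A && C)): β-rule — branch into !B  //  (!A && C).
          branch 1.2.1 (add !B):
            (B || D): β-rule — branch into B  //  D.
              branch 1.2.1.1 (add B):
                × closes — contains both B and !B.
              branch 1.2.1.2 (add D):
                ○ open, literals {B=F, C=T, D=T}.
          branch 1.2.2 (add (!A && C)):
            (!A && C): α-rule — add !A, C.
            (B || D): β-rule — branch into B  //  D.
              branch 1.2.2.1 (add B):
                ○ open, literals {A=F, B=T, C=T}.
              branch 1.2.2.2 (add D):
                ○ open, literals {A=F, C=T, D=T}.
  branch 2 (add C):
    (E || (B || D)): β-rule — branch into E  //  (B || D).
      branch 2.1 (add E):
        ○ open, literals {C=T, E=T}.
      branch 2.2 (add (B || D)):
        (B || D): β-rule — branch into B  //  D.
          branch 2.2.1 (add B):
            ○ open, literals {B=T, C=T}.
          branch 2.2.2 (add D):
            ○ open, literals {C=T, D=T}.
1 branch closed, 8 open.
An open branch gives a countermodel: B=F, C=T, E=T (unmentioned atoms arbitrary); the premises hold there but the conclusion fails.

No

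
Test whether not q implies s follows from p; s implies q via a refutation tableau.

No

Initial set: {p; (s implies q); not (not q implies s)}.
not (not q implies s): α-rule — add not q, not s.
(s implies q): β-rule — branch into not s  //  q.
  branch 1 (add not s):
    ○ open, literals {p=1, q=0, s=0}.
  branch 2 (add q):
    × closes — contains both q and not q.
1 branch closed, 1 open.
An open branch gives a countermodel: p=1, q=0, s=0 (unmentioned atoms arbitrary); the premises hold there but the conclusion fails.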